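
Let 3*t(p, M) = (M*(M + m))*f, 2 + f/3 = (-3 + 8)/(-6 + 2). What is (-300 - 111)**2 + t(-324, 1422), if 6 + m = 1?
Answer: -12759489/2 ≈ -6.3797e+6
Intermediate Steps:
m = -5 (m = -6 + 1 = -5)
f = -39/4 (f = -6 + 3*((-3 + 8)/(-6 + 2)) = -6 + 3*(5/(-4)) = -6 + 3*(5*(-1/4)) = -6 + 3*(-5/4) = -6 - 15/4 = -39/4 ≈ -9.7500)
t(p, M) = -13*M*(-5 + M)/4 (t(p, M) = ((M*(M - 5))*(-39/4))/3 = ((M*(-5 + M))*(-39/4))/3 = (-39*M*(-5 + M)/4)/3 = -13*M*(-5 + M)/4)
(-300 - 111)**2 + t(-324, 1422) = (-300 - 111)**2 + (13/4)*1422*(5 - 1*1422) = (-411)**2 + (13/4)*1422*(5 - 1422) = 168921 + (13/4)*1422*(-1417) = 168921 - 13097331/2 = -12759489/2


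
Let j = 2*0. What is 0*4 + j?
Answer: 0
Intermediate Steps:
j = 0
0*4 + j = 0*4 + 0 = 0 + 0 = 0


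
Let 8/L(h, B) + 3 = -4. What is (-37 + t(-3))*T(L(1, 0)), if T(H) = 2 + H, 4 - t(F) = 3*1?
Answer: -216/7 ≈ -30.857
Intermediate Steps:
L(h, B) = -8/7 (L(h, B) = 8/(-3 - 4) = 8/(-7) = 8*(-⅐) = -8/7)
t(F) = 1 (t(F) = 4 - 3 = 1)
(-37 + t(-3))*T(L(1, 0)) = (-37 + 1)*(2 - 8/7) = -36*6/7 = -216/7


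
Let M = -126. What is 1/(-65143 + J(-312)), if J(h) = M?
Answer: -1/65269 ≈ -1.5321e-5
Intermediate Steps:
J(h) = -126
1/(-65143 + J(-312)) = 1/(-65143 - 126) = 1/(-65269) = -1/65269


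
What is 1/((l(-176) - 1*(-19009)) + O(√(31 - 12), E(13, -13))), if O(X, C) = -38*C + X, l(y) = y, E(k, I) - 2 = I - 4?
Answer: 19403/376476390 - √19/376476390 ≈ 5.1527e-5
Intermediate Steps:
E(k, I) = -2 + I (E(k, I) = 2 + (I - 4) = 2 + (-4 + I) = -2 + I)
O(X, C) = X - 38*C
1/((l(-176) - 1*(-19009)) + O(√(31 - 12), E(13, -13))) = 1/((-176 - 1*(-19009)) + (√(31 - 12) - 38*(-2 - 13))) = 1/((-176 + 19009) + (√19 - 38*(-15))) = 1/(18833 + (√19 + 570)) = 1/(18833 + (570 + √19)) = 1/(19403 + √19)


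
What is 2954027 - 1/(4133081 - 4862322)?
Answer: 2154197603508/729241 ≈ 2.9540e+6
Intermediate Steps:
2954027 - 1/(4133081 - 4862322) = 2954027 - 1/(-729241) = 2954027 - 1*(-1/729241) = 2954027 + 1/729241 = 2154197603508/729241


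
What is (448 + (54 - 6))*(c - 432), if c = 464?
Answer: 15872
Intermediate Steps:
(448 + (54 - 6))*(c - 432) = (448 + (54 - 6))*(464 - 432) = (448 + 48)*32 = 496*32 = 15872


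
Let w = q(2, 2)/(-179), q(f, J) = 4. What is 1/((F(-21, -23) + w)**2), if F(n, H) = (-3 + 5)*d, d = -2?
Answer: 32041/518400 ≈ 0.061808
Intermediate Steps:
F(n, H) = -4 (F(n, H) = (-3 + 5)*(-2) = 2*(-2) = -4)
w = -4/179 (w = 4/(-179) = 4*(-1/179) = -4/179 ≈ -0.022346)
1/((F(-21, -23) + w)**2) = 1/((-4 - 4/179)**2) = 1/((-720/179)**2) = 1/(518400/32041) = 32041/518400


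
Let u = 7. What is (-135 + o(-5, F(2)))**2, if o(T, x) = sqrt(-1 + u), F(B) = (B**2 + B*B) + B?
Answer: (135 - sqrt(6))**2 ≈ 17570.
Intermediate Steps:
F(B) = B + 2*B**2 (F(B) = (B**2 + B**2) + B = 2*B**2 + B = B + 2*B**2)
o(T, x) = sqrt(6) (o(T, x) = sqrt(-1 + 7) = sqrt(6))
(-135 + o(-5, F(2)))**2 = (-135 + sqrt(6))**2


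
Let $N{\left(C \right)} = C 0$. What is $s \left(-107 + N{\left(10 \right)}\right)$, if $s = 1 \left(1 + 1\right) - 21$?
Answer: $2033$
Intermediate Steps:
$N{\left(C \right)} = 0$
$s = -19$ ($s = 1 \cdot 2 - 21 = 2 - 21 = -19$)
$s \left(-107 + N{\left(10 \right)}\right) = - 19 \left(-107 + 0\right) = \left(-19\right) \left(-107\right) = 2033$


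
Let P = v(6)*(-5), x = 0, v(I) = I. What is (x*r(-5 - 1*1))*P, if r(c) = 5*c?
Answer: 0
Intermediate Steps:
P = -30 (P = 6*(-5) = -30)
(x*r(-5 - 1*1))*P = (0*(5*(-5 - 1*1)))*(-30) = (0*(5*(-5 - 1)))*(-30) = (0*(5*(-6)))*(-30) = (0*(-30))*(-30) = 0*(-30) = 0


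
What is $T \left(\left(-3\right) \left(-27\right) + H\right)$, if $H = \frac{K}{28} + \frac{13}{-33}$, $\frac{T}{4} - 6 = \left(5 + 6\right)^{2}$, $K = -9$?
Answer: $\frac{9421241}{231} \approx 40785.0$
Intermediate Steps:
$T = 508$ ($T = 24 + 4 \left(5 + 6\right)^{2} = 24 + 4 \cdot 11^{2} = 24 + 4 \cdot 121 = 24 + 484 = 508$)
$H = - \frac{661}{924}$ ($H = - \frac{9}{28} + \frac{13}{-33} = \left(-9\right) \frac{1}{28} + 13 \left(- \frac{1}{33}\right) = - \frac{9}{28} - \frac{13}{33} = - \frac{661}{924} \approx -0.71537$)
$T \left(\left(-3\right) \left(-27\right) + H\right) = 508 \left(\left(-3\right) \left(-27\right) - \frac{661}{924}\right) = 508 \left(81 - \frac{661}{924}\right) = 508 \cdot \frac{74183}{924} = \frac{9421241}{231}$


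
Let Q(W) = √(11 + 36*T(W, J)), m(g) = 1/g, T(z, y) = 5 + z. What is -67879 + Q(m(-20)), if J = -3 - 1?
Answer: -67879 + √4730/5 ≈ -67865.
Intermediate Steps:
J = -4
Q(W) = √(191 + 36*W) (Q(W) = √(11 + 36*(5 + W)) = √(11 + (180 + 36*W)) = √(191 + 36*W))
-67879 + Q(m(-20)) = -67879 + √(191 + 36/(-20)) = -67879 + √(191 + 36*(-1/20)) = -67879 + √(191 - 9/5) = -67879 + √(946/5) = -67879 + √4730/5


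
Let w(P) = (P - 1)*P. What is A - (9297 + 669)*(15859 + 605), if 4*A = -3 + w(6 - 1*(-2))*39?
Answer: -656318715/4 ≈ -1.6408e+8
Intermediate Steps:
w(P) = P*(-1 + P) (w(P) = (-1 + P)*P = P*(-1 + P))
A = 2181/4 (A = (-3 + ((6 - 1*(-2))*(-1 + (6 - 1*(-2))))*39)/4 = (-3 + ((6 + 2)*(-1 + (6 + 2)))*39)/4 = (-3 + (8*(-1 + 8))*39)/4 = (-3 + (8*7)*39)/4 = (-3 + 56*39)/4 = (-3 + 2184)/4 = (¼)*2181 = 2181/4 ≈ 545.25)
A - (9297 + 669)*(15859 + 605) = 2181/4 - (9297 + 669)*(15859 + 605) = 2181/4 - 9966*16464 = 2181/4 - 1*164080224 = 2181/4 - 164080224 = -656318715/4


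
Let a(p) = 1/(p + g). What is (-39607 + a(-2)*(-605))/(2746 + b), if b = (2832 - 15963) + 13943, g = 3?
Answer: -6702/593 ≈ -11.302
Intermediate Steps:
b = 812 (b = -13131 + 13943 = 812)
a(p) = 1/(3 + p) (a(p) = 1/(p + 3) = 1/(3 + p))
(-39607 + a(-2)*(-605))/(2746 + b) = (-39607 - 605/(3 - 2))/(2746 + 812) = (-39607 - 605/1)/3558 = (-39607 + 1*(-605))*(1/3558) = (-39607 - 605)*(1/3558) = -40212*1/3558 = -6702/593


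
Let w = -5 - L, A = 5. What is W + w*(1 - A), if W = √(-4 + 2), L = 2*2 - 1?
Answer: 32 + I*√2 ≈ 32.0 + 1.4142*I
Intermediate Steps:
L = 3 (L = 4 - 1 = 3)
W = I*√2 (W = √(-2) = I*√2 ≈ 1.4142*I)
w = -8 (w = -5 - 1*3 = -5 - 3 = -8)
W + w*(1 - A) = I*√2 - 8*(1 - 1*5) = I*√2 - 8*(1 - 5) = I*√2 - 8*(-4) = I*√2 + 32 = 32 + I*√2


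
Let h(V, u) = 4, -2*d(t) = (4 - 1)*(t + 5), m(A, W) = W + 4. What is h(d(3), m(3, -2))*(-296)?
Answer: -1184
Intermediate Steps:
m(A, W) = 4 + W
d(t) = -15/2 - 3*t/2 (d(t) = -(4 - 1)*(t + 5)/2 = -3*(5 + t)/2 = -(15 + 3*t)/2 = -15/2 - 3*t/2)
h(d(3), m(3, -2))*(-296) = 4*(-296) = -1184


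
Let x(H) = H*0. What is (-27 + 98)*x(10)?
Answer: 0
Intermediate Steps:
x(H) = 0
(-27 + 98)*x(10) = (-27 + 98)*0 = 71*0 = 0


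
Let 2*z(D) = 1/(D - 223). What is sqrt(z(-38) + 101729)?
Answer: sqrt(3079947146)/174 ≈ 318.95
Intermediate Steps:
z(D) = 1/(2*(-223 + D)) (z(D) = 1/(2*(D - 223)) = 1/(2*(-223 + D)))
sqrt(z(-38) + 101729) = sqrt(1/(2*(-223 - 38)) + 101729) = sqrt((1/2)/(-261) + 101729) = sqrt((1/2)*(-1/261) + 101729) = sqrt(-1/522 + 101729) = sqrt(53102537/522) = sqrt(3079947146)/174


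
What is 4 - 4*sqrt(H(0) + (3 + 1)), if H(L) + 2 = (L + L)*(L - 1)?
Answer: 4 - 4*sqrt(2) ≈ -1.6569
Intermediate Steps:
H(L) = -2 + 2*L*(-1 + L) (H(L) = -2 + (L + L)*(L - 1) = -2 + (2*L)*(-1 + L) = -2 + 2*L*(-1 + L))
4 - 4*sqrt(H(0) + (3 + 1)) = 4 - 4*sqrt((-2 - 2*0 + 2*0**2) + (3 + 1)) = 4 - 4*sqrt((-2 + 0 + 2*0) + 4) = 4 - 4*sqrt((-2 + 0 + 0) + 4) = 4 - 4*sqrt(-2 + 4) = 4 - 4*sqrt(2)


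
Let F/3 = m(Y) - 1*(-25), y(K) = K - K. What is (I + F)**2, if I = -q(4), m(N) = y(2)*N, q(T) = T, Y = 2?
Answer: 5041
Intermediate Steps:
y(K) = 0
m(N) = 0 (m(N) = 0*N = 0)
F = 75 (F = 3*(0 - 1*(-25)) = 3*(0 + 25) = 3*25 = 75)
I = -4 (I = -1*4 = -4)
(I + F)**2 = (-4 + 75)**2 = 71**2 = 5041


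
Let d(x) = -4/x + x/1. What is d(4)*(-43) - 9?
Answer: -138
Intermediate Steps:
d(x) = x - 4/x (d(x) = -4/x + x*1 = -4/x + x = x - 4/x)
d(4)*(-43) - 9 = (4 - 4/4)*(-43) - 9 = (4 - 4*¼)*(-43) - 9 = (4 - 1)*(-43) - 9 = 3*(-43) - 9 = -129 - 9 = -138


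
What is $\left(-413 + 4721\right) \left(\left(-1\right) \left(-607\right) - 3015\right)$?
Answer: $-10373664$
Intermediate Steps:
$\left(-413 + 4721\right) \left(\left(-1\right) \left(-607\right) - 3015\right) = 4308 \left(607 - 3015\right) = 4308 \left(-2408\right) = -10373664$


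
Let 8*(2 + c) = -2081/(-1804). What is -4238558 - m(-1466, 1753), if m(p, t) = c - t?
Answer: -61145542977/14432 ≈ -4.2368e+6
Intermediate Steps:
c = -26783/14432 (c = -2 + (-2081/(-1804))/8 = -2 + (-2081*(-1/1804))/8 = -2 + (⅛)*(2081/1804) = -2 + 2081/14432 = -26783/14432 ≈ -1.8558)
m(p, t) = -26783/14432 - t
-4238558 - m(-1466, 1753) = -4238558 - (-26783/14432 - 1*1753) = -4238558 - (-26783/14432 - 1753) = -4238558 - 1*(-25326079/14432) = -4238558 + 25326079/14432 = -61145542977/14432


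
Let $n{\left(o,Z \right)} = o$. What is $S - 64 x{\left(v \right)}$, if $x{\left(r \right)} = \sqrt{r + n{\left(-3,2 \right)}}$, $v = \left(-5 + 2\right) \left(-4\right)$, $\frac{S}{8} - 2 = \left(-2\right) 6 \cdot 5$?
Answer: $-656$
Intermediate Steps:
$S = -464$ ($S = 16 + 8 \left(-2\right) 6 \cdot 5 = 16 + 8 \left(\left(-12\right) 5\right) = 16 + 8 \left(-60\right) = 16 - 480 = -464$)
$v = 12$ ($v = \left(-3\right) \left(-4\right) = 12$)
$x{\left(r \right)} = \sqrt{-3 + r}$ ($x{\left(r \right)} = \sqrt{r - 3} = \sqrt{-3 + r}$)
$S - 64 x{\left(v \right)} = -464 - 64 \sqrt{-3 + 12} = -464 - 64 \sqrt{9} = -464 - 192 = -656$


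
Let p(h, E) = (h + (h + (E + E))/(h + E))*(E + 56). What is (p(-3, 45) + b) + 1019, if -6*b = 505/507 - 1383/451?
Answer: 8888696345/9603594 ≈ 925.56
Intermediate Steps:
p(h, E) = (56 + E)*(h + (h + 2*E)/(E + h)) (p(h, E) = (h + (h + 2*E)/(E + h))*(56 + E) = (56 + E)*(h + (h + 2*E)/(E + h)))
b = 236713/685971 (b = -(505/507 - 1383/451)/6 = -⅙*(-473426/228657) = 236713/685971 ≈ 0.34508)
(p(-3, 45) + b) + 1019 = ((2*45² + 56*(-3) + 56*(-3)² + 112*45 + 45*(-3)² - 3*45² + 57*45*(-3))/(45 - 3) + 236713/685971) + 1019 = ((2*2025 - 168 + 56*9 + 5040 + 45*9 - 3*2025 - 7695)/42 + 236713/685971) + 1019 = ((4050 - 168 + 504 + 5040 + 405 - 6075 - 7695)/42 + 236713/685971) + 1019 = ((1/42)*(-3939) + 236713/685971) + 1019 = (-1313/14 + 236713/685971) + 1019 = -897365941/9603594 + 1019 = 8888696345/9603594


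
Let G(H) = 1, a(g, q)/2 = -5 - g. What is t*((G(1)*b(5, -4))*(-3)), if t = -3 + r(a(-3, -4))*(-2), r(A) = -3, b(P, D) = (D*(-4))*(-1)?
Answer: 144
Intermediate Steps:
a(g, q) = -10 - 2*g (a(g, q) = 2*(-5 - g) = -10 - 2*g)
b(P, D) = 4*D (b(P, D) = -4*D*(-1) = 4*D)
t = 3 (t = -3 - 3*(-2) = -3 + 6 = 3)
t*((G(1)*b(5, -4))*(-3)) = 3*((1*(4*(-4)))*(-3)) = 3*((1*(-16))*(-3)) = 3*(-16*(-3)) = 3*48 = 144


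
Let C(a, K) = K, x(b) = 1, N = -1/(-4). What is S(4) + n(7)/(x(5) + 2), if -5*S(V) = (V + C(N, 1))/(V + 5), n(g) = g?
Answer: 20/9 ≈ 2.2222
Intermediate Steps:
N = ¼ (N = -1*(-¼) = ¼ ≈ 0.25000)
S(V) = -(1 + V)/(5*(5 + V)) (S(V) = -(V + 1)/(5*(V + 5)) = -(1 + V)/(5*(5 + V)))
S(4) + n(7)/(x(5) + 2) = (-1 - 1*4)/(5*(5 + 4)) + 7/(1 + 2) = (⅕)*(-1 - 4)/9 + 7/3 = (⅕)*(⅑)*(-5) + (⅓)*7 = -⅑ + 7/3 = 20/9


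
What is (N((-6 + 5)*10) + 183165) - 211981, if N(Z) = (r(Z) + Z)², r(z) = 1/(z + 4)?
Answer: -1033655/36 ≈ -28713.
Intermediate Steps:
r(z) = 1/(4 + z)
N(Z) = (Z + 1/(4 + Z))² (N(Z) = (1/(4 + Z) + Z)² = (Z + 1/(4 + Z))²)
(N((-6 + 5)*10) + 183165) - 211981 = (((-6 + 5)*10 + 1/(4 + (-6 + 5)*10))² + 183165) - 211981 = ((-1*10 + 1/(4 - 1*10))² + 183165) - 211981 = ((-10 + 1/(4 - 10))² + 183165) - 211981 = ((-10 + 1/(-6))² + 183165) - 211981 = ((-10 - ⅙)² + 183165) - 211981 = ((-61/6)² + 183165) - 211981 = (3721/36 + 183165) - 211981 = 6597661/36 - 211981 = -1033655/36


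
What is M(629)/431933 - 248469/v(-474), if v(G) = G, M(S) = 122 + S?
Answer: 35774105517/68245414 ≈ 524.20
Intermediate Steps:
M(629)/431933 - 248469/v(-474) = (122 + 629)/431933 - 248469/(-474) = 751*(1/431933) - 248469*(-1/474) = 751/431933 + 82823/158 = 35774105517/68245414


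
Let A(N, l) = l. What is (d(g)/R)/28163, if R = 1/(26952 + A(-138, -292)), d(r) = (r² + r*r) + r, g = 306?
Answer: 5000829480/28163 ≈ 1.7757e+5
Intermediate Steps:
d(r) = r + 2*r² (d(r) = (r² + r²) + r = 2*r² + r = r + 2*r²)
R = 1/26660 (R = 1/(26952 - 292) = 1/26660 ≈ 3.7509e-5)
(d(g)/R)/28163 = ((306*(1 + 2*306))/(1/26660))/28163 = ((306*(1 + 612))*26660)*(1/28163) = ((306*613)*26660)*(1/28163) = (187578*26660)*(1/28163) = 5000829480*(1/28163) = 5000829480/28163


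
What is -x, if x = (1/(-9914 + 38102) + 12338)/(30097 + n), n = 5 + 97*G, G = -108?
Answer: -347783545/553217688 ≈ -0.62866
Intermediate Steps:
n = -10471 (n = 5 + 97*(-108) = 5 - 10476 = -10471)
x = 347783545/553217688 (x = (1/(-9914 + 38102) + 12338)/(30097 - 10471) = (1/28188 + 12338)/19626 = (1/28188 + 12338)*(1/19626) = (347783545/28188)*(1/19626) = 347783545/553217688 ≈ 0.62866)
-x = -1*347783545/553217688 = -347783545/553217688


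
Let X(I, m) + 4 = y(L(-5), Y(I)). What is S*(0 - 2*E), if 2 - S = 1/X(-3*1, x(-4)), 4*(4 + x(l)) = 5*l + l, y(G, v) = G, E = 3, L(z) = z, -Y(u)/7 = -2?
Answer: -38/3 ≈ -12.667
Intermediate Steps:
Y(u) = 14 (Y(u) = -7*(-2) = 14)
x(l) = -4 + 3*l/2 (x(l) = -4 + (5*l + l)/4 = -4 + (6*l)/4 = -4 + 3*l/2)
X(I, m) = -9 (X(I, m) = -4 - 5 = -9)
S = 19/9 (S = 2 - 1/(-9) = 2 - 1*(-⅑) = 2 + ⅑ = 19/9 ≈ 2.1111)
S*(0 - 2*E) = 19*(0 - 2*3)/9 = 19*(0 - 6)/9 = (19/9)*(-6) = -38/3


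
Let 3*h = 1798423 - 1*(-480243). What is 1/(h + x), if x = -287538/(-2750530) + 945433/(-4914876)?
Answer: 2253085647380/1711343022052895993 ≈ 1.3166e-6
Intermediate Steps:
h = 2278666/3 (h = (1798423 - 1*(-480243))/3 = (1798423 + 480243)/3 = (⅓)*2278666 = 2278666/3 ≈ 7.5956e+5)
x = -593614107101/6759256942140 (x = -287538*(-1/2750530) + 945433*(-1/4914876) = 143769/1375265 - 945433/4914876 = -593614107101/6759256942140 ≈ -0.087822)
1/(h + x) = 1/(2278666/3 - 593614107101/6759256942140) = 1/(1711343022052895993/2253085647380) = 2253085647380/1711343022052895993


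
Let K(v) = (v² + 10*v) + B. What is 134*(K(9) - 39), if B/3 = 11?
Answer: 22110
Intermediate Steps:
B = 33 (B = 3*11 = 33)
K(v) = 33 + v² + 10*v (K(v) = (v² + 10*v) + 33 = 33 + v² + 10*v)
134*(K(9) - 39) = 134*((33 + 9² + 10*9) - 39) = 134*((33 + 81 + 90) - 39) = 134*(204 - 39) = 134*165 = 22110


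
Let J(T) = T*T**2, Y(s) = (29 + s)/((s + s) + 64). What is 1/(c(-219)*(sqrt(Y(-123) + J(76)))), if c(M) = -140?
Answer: -sqrt(3635164533)/5592560820 ≈ -1.0781e-5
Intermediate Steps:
Y(s) = (29 + s)/(64 + 2*s) (Y(s) = (29 + s)/(2*s + 64) = (29 + s)/(64 + 2*s))
J(T) = T**3
1/(c(-219)*(sqrt(Y(-123) + J(76)))) = 1/((-140)*(sqrt((29 - 123)/(2*(32 - 123)) + 76**3))) = -1/(140*sqrt((1/2)*(-94)/(-91) + 438976)) = -1/(140*sqrt((1/2)*(-1/91)*(-94) + 438976)) = -1/(140*sqrt(47/91 + 438976)) = -sqrt(3635164533)/39946863/140 = -sqrt(3635164533)/5592560820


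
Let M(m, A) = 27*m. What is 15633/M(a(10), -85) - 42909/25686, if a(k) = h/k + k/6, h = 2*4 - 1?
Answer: 147706427/607902 ≈ 242.98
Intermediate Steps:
h = 7 (h = 8 - 1 = 7)
a(k) = 7/k + k/6
15633/M(a(10), -85) - 42909/25686 = 15633/((27*(7/10 + (⅙)*10))) - 42909/25686 = 15633/((27*(7*(⅒) + 5/3))) - 42909*1/25686 = 15633/((27*(7/10 + 5/3))) - 14303/8562 = 15633/((27*(71/30))) - 14303/8562 = 15633/(639/10) - 14303/8562 = 15633*(10/639) - 14303/8562 = 17370/71 - 14303/8562 = 147706427/607902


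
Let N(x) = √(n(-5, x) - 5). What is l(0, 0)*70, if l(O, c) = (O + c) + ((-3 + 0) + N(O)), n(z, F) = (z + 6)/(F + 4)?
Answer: -210 + 35*I*√19 ≈ -210.0 + 152.56*I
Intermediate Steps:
n(z, F) = (6 + z)/(4 + F)
N(x) = √(-5 + 1/(4 + x)) (N(x) = √((6 - 5)/(4 + x) - 5) = √(1/(4 + x) - 5) = √(-5 + 1/(4 + x)))
l(O, c) = -3 + O + c + √((-19 - 5*O)/(4 + O)) (l(O, c) = (O + c) + ((-3 + 0) + √((-19 - 5*O)/(4 + O))) = (O + c) + (-3 + √((-19 - 5*O)/(4 + O))) = -3 + O + c + √((-19 - 5*O)/(4 + O)))
l(0, 0)*70 = (-3 + 0 + 0 + √((-19 - 5*0)/(4 + 0)))*70 = (-3 + 0 + 0 + √((-19 + 0)/4))*70 = (-3 + 0 + 0 + √((¼)*(-19)))*70 = (-3 + 0 + 0 + √(-19/4))*70 = (-3 + 0 + 0 + I*√19/2)*70 = (-3 + I*√19/2)*70 = -210 + 35*I*√19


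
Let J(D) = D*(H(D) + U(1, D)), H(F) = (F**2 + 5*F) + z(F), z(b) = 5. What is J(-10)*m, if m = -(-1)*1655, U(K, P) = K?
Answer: -926800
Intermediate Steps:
m = 1655 (m = -1*(-1655) = 1655)
H(F) = 5 + F**2 + 5*F (H(F) = (F**2 + 5*F) + 5 = 5 + F**2 + 5*F)
J(D) = D*(6 + D**2 + 5*D) (J(D) = D*((5 + D**2 + 5*D) + 1) = D*(6 + D**2 + 5*D))
J(-10)*m = -10*(6 + (-10)**2 + 5*(-10))*1655 = -10*(6 + 100 - 50)*1655 = -10*56*1655 = -560*1655 = -926800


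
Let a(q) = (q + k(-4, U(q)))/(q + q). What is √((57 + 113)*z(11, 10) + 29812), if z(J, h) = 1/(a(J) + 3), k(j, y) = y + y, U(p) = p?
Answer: 2*√67162/3 ≈ 172.77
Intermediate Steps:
k(j, y) = 2*y
a(q) = 3/2 (a(q) = (q + 2*q)/(q + q) = (3*q)/((2*q)) = (3*q)*(1/(2*q)) = 3/2)
z(J, h) = 2/9 (z(J, h) = 1/(3/2 + 3) = 1/(9/2) = 2/9)
√((57 + 113)*z(11, 10) + 29812) = √((57 + 113)*(2/9) + 29812) = √(170*(2/9) + 29812) = √(340/9 + 29812) = √(268648/9) = 2*√67162/3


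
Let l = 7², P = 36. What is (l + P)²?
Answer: 7225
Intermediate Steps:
l = 49
(l + P)² = (49 + 36)² = 85² = 7225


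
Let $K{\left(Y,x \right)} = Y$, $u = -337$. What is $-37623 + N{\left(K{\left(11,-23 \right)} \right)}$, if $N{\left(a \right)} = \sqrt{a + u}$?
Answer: $-37623 + i \sqrt{326} \approx -37623.0 + 18.055 i$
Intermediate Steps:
$N{\left(a \right)} = \sqrt{-337 + a}$ ($N{\left(a \right)} = \sqrt{a - 337} = \sqrt{-337 + a}$)
$-37623 + N{\left(K{\left(11,-23 \right)} \right)} = -37623 + \sqrt{-337 + 11} = -37623 + \sqrt{-326} = -37623 + i \sqrt{326}$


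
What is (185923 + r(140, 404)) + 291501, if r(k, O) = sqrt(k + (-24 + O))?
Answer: 477424 + 2*sqrt(130) ≈ 4.7745e+5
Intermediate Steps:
r(k, O) = sqrt(-24 + O + k)
(185923 + r(140, 404)) + 291501 = (185923 + sqrt(-24 + 404 + 140)) + 291501 = (185923 + sqrt(520)) + 291501 = (185923 + 2*sqrt(130)) + 291501 = 477424 + 2*sqrt(130)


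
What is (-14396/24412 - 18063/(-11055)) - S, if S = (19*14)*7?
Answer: -41852067562/22489555 ≈ -1861.0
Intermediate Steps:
S = 1862 (S = 266*7 = 1862)
(-14396/24412 - 18063/(-11055)) - S = (-14396/24412 - 18063/(-11055)) - 1*1862 = (-14396*1/24412 - 18063*(-1/11055)) - 1862 = (-3599/6103 + 6021/3685) - 1862 = 23483848/22489555 - 1862 = -41852067562/22489555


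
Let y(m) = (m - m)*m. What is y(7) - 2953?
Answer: -2953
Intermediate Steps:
y(m) = 0 (y(m) = 0*m = 0)
y(7) - 2953 = 0 - 2953 = -2953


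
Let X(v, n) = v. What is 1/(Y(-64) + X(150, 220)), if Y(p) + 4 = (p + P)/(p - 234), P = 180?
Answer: 149/21696 ≈ 0.0068676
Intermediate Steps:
Y(p) = -4 + (180 + p)/(-234 + p) (Y(p) = -4 + (p + 180)/(p - 234) = -4 + (180 + p)/(-234 + p))
1/(Y(-64) + X(150, 220)) = 1/(3*(372 - 1*(-64))/(-234 - 64) + 150) = 1/(3*(372 + 64)/(-298) + 150) = 1/(3*(-1/298)*436 + 150) = 1/(-654/149 + 150) = 1/(21696/149) = 149/21696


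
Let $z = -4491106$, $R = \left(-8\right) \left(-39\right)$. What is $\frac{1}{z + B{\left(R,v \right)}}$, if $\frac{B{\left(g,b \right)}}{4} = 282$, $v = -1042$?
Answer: $- \frac{1}{4489978} \approx -2.2272 \cdot 10^{-7}$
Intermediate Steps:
$R = 312$
$B{\left(g,b \right)} = 1128$ ($B{\left(g,b \right)} = 4 \cdot 282 = 1128$)
$\frac{1}{z + B{\left(R,v \right)}} = \frac{1}{-4491106 + 1128} = \frac{1}{-4489978} = - \frac{1}{4489978}$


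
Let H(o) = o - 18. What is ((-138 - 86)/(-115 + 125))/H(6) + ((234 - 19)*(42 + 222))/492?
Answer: 72098/615 ≈ 117.23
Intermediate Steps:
H(o) = -18 + o
((-138 - 86)/(-115 + 125))/H(6) + ((234 - 19)*(42 + 222))/492 = ((-138 - 86)/(-115 + 125))/(-18 + 6) + ((234 - 19)*(42 + 222))/492 = -224/10/(-12) + (215*264)*(1/492) = -224*⅒*(-1/12) + 56760*(1/492) = -112/5*(-1/12) + 4730/41 = 28/15 + 4730/41 = 72098/615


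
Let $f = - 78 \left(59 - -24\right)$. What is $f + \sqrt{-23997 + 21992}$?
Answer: $-6474 + i \sqrt{2005} \approx -6474.0 + 44.777 i$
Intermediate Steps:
$f = -6474$ ($f = - 78 \left(59 + 24\right) = \left(-78\right) 83 = -6474$)
$f + \sqrt{-23997 + 21992} = -6474 + \sqrt{-23997 + 21992} = -6474 + \sqrt{-2005} = -6474 + i \sqrt{2005}$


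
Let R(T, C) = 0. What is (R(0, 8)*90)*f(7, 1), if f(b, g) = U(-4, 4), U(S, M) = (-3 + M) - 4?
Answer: 0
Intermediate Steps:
U(S, M) = -7 + M
f(b, g) = -3 (f(b, g) = -7 + 4 = -3)
(R(0, 8)*90)*f(7, 1) = (0*90)*(-3) = 0*(-3) = 0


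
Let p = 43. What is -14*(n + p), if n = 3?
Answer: -644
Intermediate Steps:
-14*(n + p) = -14*(3 + 43) = -14*46 = -644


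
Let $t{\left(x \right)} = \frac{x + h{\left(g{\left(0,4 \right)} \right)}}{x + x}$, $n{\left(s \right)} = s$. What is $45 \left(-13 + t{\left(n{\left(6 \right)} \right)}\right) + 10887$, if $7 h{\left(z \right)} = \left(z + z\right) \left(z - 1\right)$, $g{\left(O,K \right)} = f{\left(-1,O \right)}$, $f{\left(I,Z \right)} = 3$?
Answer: $\frac{144633}{14} \approx 10331.0$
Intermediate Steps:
$g{\left(O,K \right)} = 3$
$h{\left(z \right)} = \frac{2 z \left(-1 + z\right)}{7}$ ($h{\left(z \right)} = \frac{\left(z + z\right) \left(z - 1\right)}{7} = \frac{2 z \left(-1 + z\right)}{7}$)
$t{\left(x \right)} = \frac{\frac{12}{7} + x}{2 x}$ ($t{\left(x \right)} = \frac{x + \frac{2}{7} \cdot 3 \left(-1 + 3\right)}{x + x} = \frac{x + \frac{2}{7} \cdot 3 \cdot 2}{2 x} = \left(x + \frac{12}{7}\right) \frac{1}{2 x} = \left(\frac{12}{7} + x\right) \frac{1}{2 x} = \frac{\frac{12}{7} + x}{2 x}$)
$45 \left(-13 + t{\left(n{\left(6 \right)} \right)}\right) + 10887 = 45 \left(-13 + \frac{12 + 7 \cdot 6}{14 \cdot 6}\right) + 10887 = 45 \left(-13 + \frac{1}{14} \cdot \frac{1}{6} \left(12 + 42\right)\right) + 10887 = 45 \left(-13 + \frac{1}{14} \cdot \frac{1}{6} \cdot 54\right) + 10887 = 45 \left(-13 + \frac{9}{14}\right) + 10887 = 45 \left(- \frac{173}{14}\right) + 10887 = - \frac{7785}{14} + 10887 = \frac{144633}{14}$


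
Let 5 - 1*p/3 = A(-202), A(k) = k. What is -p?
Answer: -621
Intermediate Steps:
p = 621 (p = 15 - 3*(-202) = 15 + 606 = 621)
-p = -1*621 = -621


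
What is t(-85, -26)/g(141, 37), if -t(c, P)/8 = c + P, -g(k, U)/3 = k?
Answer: -296/141 ≈ -2.0993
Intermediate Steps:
g(k, U) = -3*k
t(c, P) = -8*P - 8*c (t(c, P) = -8*(c + P) = -8*(P + c) = -8*P - 8*c)
t(-85, -26)/g(141, 37) = (-8*(-26) - 8*(-85))/((-3*141)) = (208 + 680)/(-423) = 888*(-1/423) = -296/141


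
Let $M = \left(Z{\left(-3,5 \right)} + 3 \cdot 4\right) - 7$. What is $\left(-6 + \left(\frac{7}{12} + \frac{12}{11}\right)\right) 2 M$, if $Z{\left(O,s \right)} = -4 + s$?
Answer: $- \frac{571}{11} \approx -51.909$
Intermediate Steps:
$M = 6$ ($M = \left(\left(-4 + 5\right) + 3 \cdot 4\right) - 7 = \left(1 + 12\right) - 7 = 13 - 7 = 6$)
$\left(-6 + \left(\frac{7}{12} + \frac{12}{11}\right)\right) 2 M = \left(-6 + \left(\frac{7}{12} + \frac{12}{11}\right)\right) 2 \cdot 6 = \left(-6 + \frac{221}{132}\right) 2 \cdot 6 = \left(- \frac{571}{132}\right) 2 \cdot 6 = \left(- \frac{571}{66}\right) 6 = - \frac{571}{11}$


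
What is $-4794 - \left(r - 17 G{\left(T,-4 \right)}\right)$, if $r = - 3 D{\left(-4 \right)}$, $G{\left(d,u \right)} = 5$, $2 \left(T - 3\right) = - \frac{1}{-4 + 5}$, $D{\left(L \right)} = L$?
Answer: $-4721$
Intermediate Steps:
$T = \frac{5}{2}$ ($T = 3 + \frac{\left(-1\right) \frac{1}{-4 + 5}}{2} = 3 + \frac{\left(-1\right) 1^{-1}}{2} = 3 + \frac{\left(-1\right) 1}{2} = 3 + \frac{1}{2} \left(-1\right) = 3 - \frac{1}{2} = \frac{5}{2} \approx 2.5$)
$r = 12$ ($r = \left(-3\right) \left(-4\right) = 12$)
$-4794 - \left(r - 17 G{\left(T,-4 \right)}\right) = -4794 - \left(12 - 85\right) = -4794 - -73 = -4794 + 73 = -4721$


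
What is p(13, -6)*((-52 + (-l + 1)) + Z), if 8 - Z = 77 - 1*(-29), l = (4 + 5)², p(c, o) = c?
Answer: -2990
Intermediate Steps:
l = 81 (l = 9² = 81)
Z = -98 (Z = 8 - (77 - 1*(-29)) = 8 - (77 + 29) = 8 - 1*106 = 8 - 106 = -98)
p(13, -6)*((-52 + (-l + 1)) + Z) = 13*((-52 + (-1*81 + 1)) - 98) = 13*((-52 + (-81 + 1)) - 98) = 13*((-52 - 80) - 98) = 13*(-132 - 98) = 13*(-230) = -2990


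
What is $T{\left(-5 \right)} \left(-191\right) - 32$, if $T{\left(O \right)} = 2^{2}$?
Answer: $-796$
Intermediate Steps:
$T{\left(O \right)} = 4$
$T{\left(-5 \right)} \left(-191\right) - 32 = 4 \left(-191\right) - 32 = -764 - 32 = -796$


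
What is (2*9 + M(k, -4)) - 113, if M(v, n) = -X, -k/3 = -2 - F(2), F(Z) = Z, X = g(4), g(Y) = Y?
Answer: -99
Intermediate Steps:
X = 4
k = 12 (k = -3*(-2 - 1*2) = -3*(-2 - 2) = -3*(-4) = 12)
M(v, n) = -4 (M(v, n) = -1*4 = -4)
(2*9 + M(k, -4)) - 113 = (2*9 - 4) - 113 = (18 - 4) - 113 = 14 - 113 = -99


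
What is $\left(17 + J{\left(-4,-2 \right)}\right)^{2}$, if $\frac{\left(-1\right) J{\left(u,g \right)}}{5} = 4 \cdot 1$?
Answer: $9$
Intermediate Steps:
$J{\left(u,g \right)} = -20$ ($J{\left(u,g \right)} = - 5 \cdot 4 \cdot 1 = \left(-5\right) 4 = -20$)
$\left(17 + J{\left(-4,-2 \right)}\right)^{2} = \left(17 - 20\right)^{2} = \left(-3\right)^{2} = 9$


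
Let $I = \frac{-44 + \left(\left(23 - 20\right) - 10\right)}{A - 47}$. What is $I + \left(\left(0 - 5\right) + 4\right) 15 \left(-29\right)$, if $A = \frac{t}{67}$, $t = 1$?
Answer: $\frac{1372797}{3148} \approx 436.09$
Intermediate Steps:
$A = \frac{1}{67}$ ($A = 1 \cdot \frac{1}{67} = \frac{1}{67} \approx 0.014925$)
$I = \frac{3417}{3148}$ ($I = \frac{-44 + \left(\left(23 - 20\right) - 10\right)}{\frac{1}{67} - 47} = \frac{-44 + \left(3 - 10\right)}{- \frac{3148}{67}} = \left(-44 - 7\right) \left(- \frac{67}{3148}\right) = \left(-51\right) \left(- \frac{67}{3148}\right) = \frac{3417}{3148} \approx 1.0855$)
$I + \left(\left(0 - 5\right) + 4\right) 15 \left(-29\right) = \frac{3417}{3148} + \left(\left(0 - 5\right) + 4\right) 15 \left(-29\right) = \frac{3417}{3148} + \left(-5 + 4\right) 15 \left(-29\right) = \frac{3417}{3148} + \left(-1\right) 15 \left(-29\right) = \frac{3417}{3148} - -435 = \frac{3417}{3148} + 435 = \frac{1372797}{3148}$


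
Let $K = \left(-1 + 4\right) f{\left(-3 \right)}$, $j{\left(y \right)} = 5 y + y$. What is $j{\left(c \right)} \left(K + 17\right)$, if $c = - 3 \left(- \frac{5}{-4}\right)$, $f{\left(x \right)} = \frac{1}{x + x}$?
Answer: $- \frac{1485}{4} \approx -371.25$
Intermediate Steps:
$f{\left(x \right)} = \frac{1}{2 x}$
$c = - \frac{15}{4}$ ($c = - 3 \left(\left(-5\right) \left(- \frac{1}{4}\right)\right) = \left(-3\right) \frac{5}{4} = - \frac{15}{4} \approx -3.75$)
$j{\left(y \right)} = 6 y$
$K = - \frac{1}{2}$ ($K = \left(-1 + 4\right) \frac{1}{2 \left(-3\right)} = 3 \cdot \frac{1}{2} \left(- \frac{1}{3}\right) = 3 \left(- \frac{1}{6}\right) = - \frac{1}{2} \approx -0.5$)
$j{\left(c \right)} \left(K + 17\right) = 6 \left(- \frac{15}{4}\right) \left(- \frac{1}{2} + 17\right) = \left(- \frac{45}{2}\right) \frac{33}{2} = - \frac{1485}{4}$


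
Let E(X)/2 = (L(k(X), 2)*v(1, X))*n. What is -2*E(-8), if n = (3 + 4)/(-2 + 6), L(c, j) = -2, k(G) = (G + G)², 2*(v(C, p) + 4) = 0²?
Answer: -56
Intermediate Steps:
v(C, p) = -4 (v(C, p) = -4 + (½)*0² = -4 + (½)*0 = -4 + 0 = -4)
k(G) = 4*G² (k(G) = (2*G)² = 4*G²)
n = 7/4 ≈ 1.7500
E(X) = 28 (E(X) = 2*(-2*(-4)*(7/4)) = 2*(8*(7/4)) = 2*14 = 28)
-2*E(-8) = -2*28 = -56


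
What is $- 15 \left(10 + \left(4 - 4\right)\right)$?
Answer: $-150$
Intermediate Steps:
$- 15 \left(10 + \left(4 - 4\right)\right) = - 15 \left(10 + 0\right) = \left(-15\right) 10 = -150$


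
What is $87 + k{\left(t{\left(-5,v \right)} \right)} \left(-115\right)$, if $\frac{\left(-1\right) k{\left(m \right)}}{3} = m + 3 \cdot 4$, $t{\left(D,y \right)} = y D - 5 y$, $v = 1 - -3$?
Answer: $-9573$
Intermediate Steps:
$v = 4$ ($v = 1 + 3 = 4$)
$t{\left(D,y \right)} = - 5 y + D y$ ($t{\left(D,y \right)} = D y - 5 y = - 5 y + D y$)
$k{\left(m \right)} = -36 - 3 m$ ($k{\left(m \right)} = - 3 \left(m + 3 \cdot 4\right) = - 3 \left(m + 12\right) = - 3 \left(12 + m\right) = -36 - 3 m$)
$87 + k{\left(t{\left(-5,v \right)} \right)} \left(-115\right) = 87 + \left(-36 - 3 \cdot 4 \left(-5 - 5\right)\right) \left(-115\right) = 87 + \left(-36 - 3 \cdot 4 \left(-10\right)\right) \left(-115\right) = 87 + \left(-36 - -120\right) \left(-115\right) = 87 + \left(-36 + 120\right) \left(-115\right) = 87 + 84 \left(-115\right) = 87 - 9660 = -9573$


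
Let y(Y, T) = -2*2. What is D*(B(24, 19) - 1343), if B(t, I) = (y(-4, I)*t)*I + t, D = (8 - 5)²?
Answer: -28287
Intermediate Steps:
y(Y, T) = -4
D = 9 (D = 3² = 9)
B(t, I) = t - 4*I*t (B(t, I) = (-4*t)*I + t = -4*I*t + t = t - 4*I*t)
D*(B(24, 19) - 1343) = 9*(24*(1 - 4*19) - 1343) = 9*(24*(1 - 76) - 1343) = 9*(24*(-75) - 1343) = 9*(-1800 - 1343) = 9*(-3143) = -28287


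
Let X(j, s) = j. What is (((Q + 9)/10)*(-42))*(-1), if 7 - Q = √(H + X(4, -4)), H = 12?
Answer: 252/5 ≈ 50.400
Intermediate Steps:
Q = 3 (Q = 7 - √(12 + 4) = 7 - √16 = 7 - 1*4 = 7 - 4 = 3)
(((Q + 9)/10)*(-42))*(-1) = (((3 + 9)/10)*(-42))*(-1) = ((12*(⅒))*(-42))*(-1) = ((6/5)*(-42))*(-1) = -252/5*(-1) = 252/5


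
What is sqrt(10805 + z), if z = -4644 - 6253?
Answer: 2*I*sqrt(23) ≈ 9.5917*I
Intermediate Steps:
z = -10897
sqrt(10805 + z) = sqrt(10805 - 10897) = sqrt(-92) = 2*I*sqrt(23)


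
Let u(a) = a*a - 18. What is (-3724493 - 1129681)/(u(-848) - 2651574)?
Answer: 2427087/966244 ≈ 2.5119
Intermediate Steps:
u(a) = -18 + a² (u(a) = a² - 18 = -18 + a²)
(-3724493 - 1129681)/(u(-848) - 2651574) = (-3724493 - 1129681)/((-18 + (-848)²) - 2651574) = -4854174/((-18 + 719104) - 2651574) = -4854174/(719086 - 2651574) = -4854174/(-1932488) = -4854174*(-1/1932488) = 2427087/966244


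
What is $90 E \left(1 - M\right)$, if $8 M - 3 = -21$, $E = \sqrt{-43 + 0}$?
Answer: $\frac{585 i \sqrt{43}}{2} \approx 1918.1 i$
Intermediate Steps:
$E = i \sqrt{43}$ ($E = \sqrt{-43} = i \sqrt{43} \approx 6.5574 i$)
$M = - \frac{9}{4}$ ($M = \frac{3}{8} + \frac{1}{8} \left(-21\right) = \frac{3}{8} - \frac{21}{8} = - \frac{9}{4} \approx -2.25$)
$90 E \left(1 - M\right) = 90 i \sqrt{43} \left(1 - - \frac{9}{4}\right) = 90 i \sqrt{43} \left(1 + \frac{9}{4}\right) = 90 i \sqrt{43} \cdot \frac{13}{4} = \frac{585 i \sqrt{43}}{2}$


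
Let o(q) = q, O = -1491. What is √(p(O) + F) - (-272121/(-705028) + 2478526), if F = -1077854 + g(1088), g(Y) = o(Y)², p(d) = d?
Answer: -1747430500849/705028 + √104399 ≈ -2.4782e+6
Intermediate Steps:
g(Y) = Y²
F = 105890 (F = -1077854 + 1088² = -1077854 + 1183744 = 105890)
√(p(O) + F) - (-272121/(-705028) + 2478526) = √(-1491 + 105890) - (-272121/(-705028) + 2478526) = √104399 - (-272121*(-1/705028) + 2478526) = √104399 - (272121/705028 + 2478526) = √104399 - 1*1747430500849/705028 = √104399 - 1747430500849/705028 = -1747430500849/705028 + √104399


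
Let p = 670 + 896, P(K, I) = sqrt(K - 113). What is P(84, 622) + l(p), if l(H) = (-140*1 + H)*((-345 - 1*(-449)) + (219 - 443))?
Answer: -171120 + I*sqrt(29) ≈ -1.7112e+5 + 5.3852*I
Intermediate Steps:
P(K, I) = sqrt(-113 + K)
p = 1566
l(H) = 16800 - 120*H (l(H) = (-140 + H)*((-345 + 449) - 224) = (-140 + H)*(104 - 224) = (-140 + H)*(-120) = 16800 - 120*H)
P(84, 622) + l(p) = sqrt(-113 + 84) + (16800 - 120*1566) = sqrt(-29) + (16800 - 187920) = I*sqrt(29) - 171120 = -171120 + I*sqrt(29)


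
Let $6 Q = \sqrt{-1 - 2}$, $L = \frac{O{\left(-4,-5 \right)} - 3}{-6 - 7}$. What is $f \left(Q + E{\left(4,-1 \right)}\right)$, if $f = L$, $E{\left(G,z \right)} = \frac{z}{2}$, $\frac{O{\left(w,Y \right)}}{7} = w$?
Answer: $- \frac{31}{26} + \frac{31 i \sqrt{3}}{78} \approx -1.1923 + 0.68838 i$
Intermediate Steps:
$O{\left(w,Y \right)} = 7 w$
$E{\left(G,z \right)} = \frac{z}{2}$ ($E{\left(G,z \right)} = z \frac{1}{2} = \frac{z}{2}$)
$L = \frac{31}{13}$ ($L = \frac{7 \left(-4\right) - 3}{-6 - 7} = \frac{-28 - 3}{-13} = \left(-31\right) \left(- \frac{1}{13}\right) = \frac{31}{13} \approx 2.3846$)
$f = \frac{31}{13} \approx 2.3846$
$Q = \frac{i \sqrt{3}}{6}$ ($Q = \frac{\sqrt{-1 - 2}}{6} = \frac{\sqrt{-3}}{6} = \frac{i \sqrt{3}}{6} \approx 0.28868 i$)
$f \left(Q + E{\left(4,-1 \right)}\right) = \frac{31 \left(\frac{i \sqrt{3}}{6} + \frac{1}{2} \left(-1\right)\right)}{13} = \frac{31 \left(\frac{i \sqrt{3}}{6} - \frac{1}{2}\right)}{13} = \frac{31 \left(- \frac{1}{2} + \frac{i \sqrt{3}}{6}\right)}{13} = - \frac{31}{26} + \frac{31 i \sqrt{3}}{78}$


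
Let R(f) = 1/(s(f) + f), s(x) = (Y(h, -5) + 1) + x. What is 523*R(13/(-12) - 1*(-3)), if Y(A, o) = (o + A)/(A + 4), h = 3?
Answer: 21966/191 ≈ 115.01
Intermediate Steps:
Y(A, o) = (A + o)/(4 + A)
s(x) = 5/7 + x (s(x) = ((3 - 5)/(4 + 3) + 1) + x = (-2/7 + 1) + x = 5/7 + x)
R(f) = 1/(5/7 + 2*f) (R(f) = 1/((5/7 + f) + f) = 1/(5/7 + 2*f))
523*R(13/(-12) - 1*(-3)) = 523*(7/(5 + 14*(13/(-12) - 1*(-3)))) = 523*(7/(5 + 14*(13*(-1/12) + 3))) = 523*(7/(5 + 14*(-13/12 + 3))) = 523*(7/(5 + 14*(23/12))) = 523*(7/(5 + 161/6)) = 523*(7/(191/6)) = 523*(7*(6/191)) = 523*(42/191) = 21966/191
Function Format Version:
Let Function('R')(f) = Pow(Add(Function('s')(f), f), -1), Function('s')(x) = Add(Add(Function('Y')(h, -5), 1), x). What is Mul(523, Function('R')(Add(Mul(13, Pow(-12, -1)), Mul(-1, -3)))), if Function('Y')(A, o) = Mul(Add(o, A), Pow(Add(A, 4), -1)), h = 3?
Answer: Rational(21966, 191) ≈ 115.01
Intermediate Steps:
Function('Y')(A, o) = Mul(Pow(Add(4, A), -1), Add(A, o)) (Function('Y')(A, o) = Mul(Add(A, o), Pow(Add(4, A), -1)) = Mul(Pow(Add(4, A), -1), Add(A, o)))
Function('s')(x) = Add(Rational(5, 7), x) (Function('s')(x) = Add(Add(Mul(Pow(Add(4, 3), -1), Add(3, -5)), 1), x) = Add(Add(Mul(Pow(7, -1), -2), 1), x) = Add(Add(Mul(Rational(1, 7), -2), 1), x) = Add(Add(Rational(-2, 7), 1), x) = Add(Rational(5, 7), x))
Function('R')(f) = Pow(Add(Rational(5, 7), Mul(2, f)), -1) (Function('R')(f) = Pow(Add(Add(Rational(5, 7), f), f), -1) = Pow(Add(Rational(5, 7), Mul(2, f)), -1))
Mul(523, Function('R')(Add(Mul(13, Pow(-12, -1)), Mul(-1, -3)))) = Mul(523, Mul(7, Pow(Add(5, Mul(14, Add(Mul(13, Pow(-12, -1)), Mul(-1, -3)))), -1))) = Mul(523, Mul(7, Pow(Add(5, Mul(14, Add(Mul(13, Rational(-1, 12)), 3))), -1))) = Mul(523, Mul(7, Pow(Add(5, Mul(14, Add(Rational(-13, 12), 3))), -1))) = Mul(523, Mul(7, Pow(Add(5, Mul(14, Rational(23, 12))), -1))) = Mul(523, Mul(7, Pow(Add(5, Rational(161, 6)), -1))) = Mul(523, Mul(7, Pow(Rational(191, 6), -1))) = Mul(523, Mul(7, Rational(6, 191))) = Mul(523, Rational(42, 191)) = Rational(21966, 191)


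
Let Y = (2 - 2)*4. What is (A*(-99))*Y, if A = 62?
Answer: 0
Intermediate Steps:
Y = 0 (Y = 0*4 = 0)
(A*(-99))*Y = (62*(-99))*0 = -6138*0 = 0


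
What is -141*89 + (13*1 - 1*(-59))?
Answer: -12477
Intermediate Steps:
-141*89 + (13*1 - 1*(-59)) = -12549 + (13 + 59) = -12549 + 72 = -12477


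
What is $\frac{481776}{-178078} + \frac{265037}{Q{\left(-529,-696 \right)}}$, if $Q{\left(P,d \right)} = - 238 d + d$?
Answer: $- \frac{16136327933}{14687161128} \approx -1.0987$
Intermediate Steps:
$Q{\left(P,d \right)} = - 237 d$
$\frac{481776}{-178078} + \frac{265037}{Q{\left(-529,-696 \right)}} = \frac{481776}{-178078} + \frac{265037}{\left(-237\right) \left(-696\right)} = 481776 \left(- \frac{1}{178078}\right) + \frac{265037}{164952} = - \frac{240888}{89039} + 265037 \cdot \frac{1}{164952} = - \frac{240888}{89039} + \frac{265037}{164952} = - \frac{16136327933}{14687161128}$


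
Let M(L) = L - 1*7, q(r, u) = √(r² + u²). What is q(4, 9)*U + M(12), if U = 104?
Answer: 5 + 104*√97 ≈ 1029.3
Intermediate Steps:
M(L) = -7 + L (M(L) = L - 7 = -7 + L)
q(4, 9)*U + M(12) = √(4² + 9²)*104 + (-7 + 12) = √(16 + 81)*104 + 5 = √97*104 + 5 = 104*√97 + 5 = 5 + 104*√97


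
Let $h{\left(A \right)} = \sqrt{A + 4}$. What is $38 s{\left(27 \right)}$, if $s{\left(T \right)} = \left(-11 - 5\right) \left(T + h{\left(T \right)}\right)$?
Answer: $-16416 - 608 \sqrt{31} \approx -19801.0$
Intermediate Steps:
$h{\left(A \right)} = \sqrt{4 + A}$
$s{\left(T \right)} = - 16 T - 16 \sqrt{4 + T}$ ($s{\left(T \right)} = \left(-11 - 5\right) \left(T + \sqrt{4 + T}\right) = - 16 \left(T + \sqrt{4 + T}\right) = - 16 T - 16 \sqrt{4 + T}$)
$38 s{\left(27 \right)} = 38 \left(\left(-16\right) 27 - 16 \sqrt{4 + 27}\right) = 38 \left(-432 - 16 \sqrt{31}\right) = -16416 - 608 \sqrt{31}$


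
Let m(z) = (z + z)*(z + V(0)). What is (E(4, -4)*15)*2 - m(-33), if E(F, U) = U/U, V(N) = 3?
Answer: -1950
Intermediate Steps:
m(z) = 2*z*(3 + z) (m(z) = (z + z)*(z + 3) = (2*z)*(3 + z) = 2*z*(3 + z))
E(F, U) = 1
(E(4, -4)*15)*2 - m(-33) = (1*15)*2 - 2*(-33)*(3 - 33) = 15*2 - 2*(-33)*(-30) = 30 - 1*1980 = 30 - 1980 = -1950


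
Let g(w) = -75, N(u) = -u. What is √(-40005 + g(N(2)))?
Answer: 4*I*√2505 ≈ 200.2*I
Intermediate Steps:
√(-40005 + g(N(2))) = √(-40005 - 75) = √(-40080) = 4*I*√2505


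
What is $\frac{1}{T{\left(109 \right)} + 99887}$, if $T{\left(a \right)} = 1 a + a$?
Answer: $\frac{1}{100105} \approx 9.9895 \cdot 10^{-6}$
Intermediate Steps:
$T{\left(a \right)} = 2 a$ ($T{\left(a \right)} = a + a = 2 a$)
$\frac{1}{T{\left(109 \right)} + 99887} = \frac{1}{2 \cdot 109 + 99887} = \frac{1}{218 + 99887} = \frac{1}{100105}$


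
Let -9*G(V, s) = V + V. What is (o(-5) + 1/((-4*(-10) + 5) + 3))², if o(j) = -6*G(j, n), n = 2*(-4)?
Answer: 101761/2304 ≈ 44.167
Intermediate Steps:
n = -8
G(V, s) = -2*V/9 (G(V, s) = -(V + V)/9 = -2*V/9)
o(j) = 4*j/3 (o(j) = -(-4)*j/3 = 4*j/3)
(o(-5) + 1/((-4*(-10) + 5) + 3))² = ((4/3)*(-5) + 1/((-4*(-10) + 5) + 3))² = (-20/3 + 1/((40 + 5) + 3))² = (-20/3 + 1/(45 + 3))² = (-20/3 + 1/48)² = (-319/48)² = 101761/2304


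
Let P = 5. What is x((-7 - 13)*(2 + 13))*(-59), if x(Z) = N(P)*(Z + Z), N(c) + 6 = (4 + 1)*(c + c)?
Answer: 1557600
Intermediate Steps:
N(c) = -6 + 10*c (N(c) = -6 + (4 + 1)*(c + c) = -6 + 5*(2*c) = -6 + 10*c)
x(Z) = 88*Z (x(Z) = (-6 + 10*5)*(Z + Z) = (-6 + 50)*(2*Z) = 44*(2*Z) = 88*Z)
x((-7 - 13)*(2 + 13))*(-59) = (88*((-7 - 13)*(2 + 13)))*(-59) = (88*(-20*15))*(-59) = (88*(-300))*(-59) = -26400*(-59) = 1557600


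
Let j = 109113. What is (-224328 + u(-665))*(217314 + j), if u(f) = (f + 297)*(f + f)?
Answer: 86539714824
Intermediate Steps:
u(f) = 2*f*(297 + f) (u(f) = (297 + f)*(2*f) = 2*f*(297 + f))
(-224328 + u(-665))*(217314 + j) = (-224328 + 2*(-665)*(297 - 665))*(217314 + 109113) = (-224328 + 2*(-665)*(-368))*326427 = (-224328 + 489440)*326427 = 265112*326427 = 86539714824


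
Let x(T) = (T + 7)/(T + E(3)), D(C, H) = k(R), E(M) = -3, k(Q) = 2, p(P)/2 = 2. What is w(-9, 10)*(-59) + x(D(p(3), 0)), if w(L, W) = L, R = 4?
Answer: 522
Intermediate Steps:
p(P) = 4 (p(P) = 2*2 = 4)
D(C, H) = 2
x(T) = (7 + T)/(-3 + T) (x(T) = (T + 7)/(T - 3) = (7 + T)/(-3 + T))
w(-9, 10)*(-59) + x(D(p(3), 0)) = -9*(-59) + (7 + 2)/(-3 + 2) = 531 + 9/(-1) = 531 - 1*9 = 531 - 9 = 522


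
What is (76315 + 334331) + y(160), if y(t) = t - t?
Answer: 410646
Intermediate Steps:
y(t) = 0
(76315 + 334331) + y(160) = (76315 + 334331) + 0 = 410646 + 0 = 410646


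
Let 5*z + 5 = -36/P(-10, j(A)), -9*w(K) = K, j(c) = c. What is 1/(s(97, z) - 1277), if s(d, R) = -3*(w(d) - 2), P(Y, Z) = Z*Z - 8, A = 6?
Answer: -3/3716 ≈ -0.00080732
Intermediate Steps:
w(K) = -K/9
P(Y, Z) = -8 + Z² (P(Y, Z) = Z² - 8 = -8 + Z²)
z = -44/35 (z = -1 + (-36/(-8 + 6²))/5 = -1 + (-36/(-8 + 36))/5 = -1 + (-36/28)/5 = -1 + (-36*1/28)/5 = -1 + (⅕)*(-9/7) = -1 - 9/35 = -44/35 ≈ -1.2571)
s(d, R) = 6 + d/3 (s(d, R) = -3*(-d/9 - 2) = -3*(-2 - d/9) = 6 + d/3)
1/(s(97, z) - 1277) = 1/((6 + (⅓)*97) - 1277) = 1/((6 + 97/3) - 1277) = 1/(115/3 - 1277) = 1/(-3716/3) = -3/3716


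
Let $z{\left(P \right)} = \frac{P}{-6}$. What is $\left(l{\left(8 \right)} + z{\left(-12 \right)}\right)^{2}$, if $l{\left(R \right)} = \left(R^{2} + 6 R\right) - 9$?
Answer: $11025$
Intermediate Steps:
$z{\left(P \right)} = - \frac{P}{6}$ ($z{\left(P \right)} = P \left(- \frac{1}{6}\right) = - \frac{P}{6}$)
$l{\left(R \right)} = -9 + R^{2} + 6 R$
$\left(l{\left(8 \right)} + z{\left(-12 \right)}\right)^{2} = \left(\left(-9 + 8^{2} + 6 \cdot 8\right) - -2\right)^{2} = \left(\left(-9 + 64 + 48\right) + 2\right)^{2} = \left(103 + 2\right)^{2} = 105^{2} = 11025$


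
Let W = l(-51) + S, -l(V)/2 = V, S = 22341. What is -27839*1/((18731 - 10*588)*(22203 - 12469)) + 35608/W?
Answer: 4453638112795/2807431541862 ≈ 1.5864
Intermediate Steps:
l(V) = -2*V
W = 22443 (W = -2*(-51) + 22341 = 102 + 22341 = 22443)
-27839*1/((18731 - 10*588)*(22203 - 12469)) + 35608/W = -27839*1/((18731 - 10*588)*(22203 - 12469)) + 35608/22443 = -27839*1/(9734*(18731 - 5880)) + 35608*(1/22443) = -27839/(9734*12851) + 35608/22443 = -27839/125091634 + 35608/22443 = 4453638112795/2807431541862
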